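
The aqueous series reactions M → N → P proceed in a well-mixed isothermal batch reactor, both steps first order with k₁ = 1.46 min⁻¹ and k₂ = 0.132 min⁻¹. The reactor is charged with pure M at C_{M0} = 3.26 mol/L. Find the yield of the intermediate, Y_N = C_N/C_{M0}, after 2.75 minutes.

0.745

The intermediate concentration in a first-order A→B→C sequence is C_N = k₁C_{M0}(e^(−k₁t) − e^(−k₂t))/(k₂−k₁).
e^(−k₁t) = e^(−1.46×2.75) = e^(−4.015) = 0.01804; e^(−k₂t) = e^(−0.3630) = 0.6956.
C_N = 1.46×3.26/(0.132−1.46) × (0.01804−0.6956) = (-3.584)×(-0.6775) = 2.428 mol/L.
Y_N = C_N/C_{M0} = 2.428/3.26 = 0.745.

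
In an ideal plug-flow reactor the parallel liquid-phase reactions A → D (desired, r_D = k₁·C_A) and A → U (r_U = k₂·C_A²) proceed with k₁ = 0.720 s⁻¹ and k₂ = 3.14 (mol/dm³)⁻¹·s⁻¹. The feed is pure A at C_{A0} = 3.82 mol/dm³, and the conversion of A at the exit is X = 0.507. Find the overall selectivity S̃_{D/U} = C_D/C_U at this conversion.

C_A = C_{A0}(1−X) = 1.883 mol/dm³.
Along a PFR/batch, dC_D/dC_A = −r_D/(r_D+r_U) = −k₁/(k₁+k₂·C_A).
Integrating from C_{A0} to C_A: C_D = (0.720/3.14)·ln[(0.720+3.14·3.82)/(0.720+3.14·1.88)] = 0.2293·ln(12.71/6.633) = 0.1492 mol/dm³.
C_U = (C_{A0}−C_A)−C_D = 1.788 mol/dm³; S̃_{D/U} = 0.1492/1.788 = 0.0835.

0.0835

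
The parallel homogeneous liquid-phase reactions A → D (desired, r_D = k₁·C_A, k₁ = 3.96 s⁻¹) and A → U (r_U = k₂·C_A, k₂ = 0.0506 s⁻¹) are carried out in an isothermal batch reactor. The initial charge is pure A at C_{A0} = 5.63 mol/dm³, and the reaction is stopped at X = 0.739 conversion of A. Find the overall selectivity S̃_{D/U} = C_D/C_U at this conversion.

78.3

C_A = C_{A0}(1−X) = 1.469 mol/dm³.
Both paths are first order in A, so the instantaneous fraction to D is constant: dC_D/d(−C_A) = k₁/(k₁+k₂) = 0.9874.
C_D = 0.9874·(C_{A0}−C_A) = 0.9874×4.161 = 4.11 mol/dm³.
C_U = (C_{A0}−C_A)−C_D = 0.05249 mol/dm³; S̃_{D/U} = 4.108/0.05249 = 78.3.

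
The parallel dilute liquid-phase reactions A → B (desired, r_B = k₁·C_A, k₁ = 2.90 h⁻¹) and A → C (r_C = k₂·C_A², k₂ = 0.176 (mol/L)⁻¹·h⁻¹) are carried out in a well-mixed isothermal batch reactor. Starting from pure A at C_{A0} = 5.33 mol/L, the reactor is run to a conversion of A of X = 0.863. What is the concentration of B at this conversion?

3.90 mol/L

C_A = C_{A0}(1−X) = 0.7302 mol/L.
Along a PFR/batch, dC_B/dC_A = −r_B/(r_B+r_C) = −k₁/(k₁+k₂·C_A).
Integrating from C_{A0} to C_A: C_B = (2.90/0.176)·ln[(2.90+0.176·5.33)/(2.90+0.176·0.730)] = 16.48·ln(3.838/3.029) = 3.903 mol/L.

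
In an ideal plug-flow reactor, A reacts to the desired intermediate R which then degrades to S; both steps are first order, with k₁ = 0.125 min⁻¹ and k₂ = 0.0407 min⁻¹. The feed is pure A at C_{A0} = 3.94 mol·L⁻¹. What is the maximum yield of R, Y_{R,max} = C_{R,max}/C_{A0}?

0.582

Evaluating C_R at τ_opt = ln(k₂/k₁)/(k₂−k₁) gives C_{R,max}/C_{A0} = (k₁/k₂)^[k₂/(k₂−k₁)].
= (0.125/0.0407)^(0.0407/(0.0407−0.125)) = (3.071)^(-0.4828) = 0.5817.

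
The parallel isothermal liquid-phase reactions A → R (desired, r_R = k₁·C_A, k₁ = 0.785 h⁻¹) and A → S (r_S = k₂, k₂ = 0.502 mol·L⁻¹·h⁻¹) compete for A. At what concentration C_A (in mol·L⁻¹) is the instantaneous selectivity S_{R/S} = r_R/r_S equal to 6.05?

S_{R/S} = (k₁/k₂)·C_A ⇒ C_A = S·k₂/k₁.
= 6.05×0.502/0.785 = 3.87 mol·L⁻¹.

3.87 mol·L⁻¹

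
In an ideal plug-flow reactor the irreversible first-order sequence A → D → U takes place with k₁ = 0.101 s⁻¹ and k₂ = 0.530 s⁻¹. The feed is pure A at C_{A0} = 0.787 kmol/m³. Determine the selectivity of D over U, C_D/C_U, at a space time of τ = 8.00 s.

For first-order series with pure A initially, C_D(τ) = k₁C_{A0}/(k₂−k₁)·(e^(−k₁τ) − e^(−k₂τ)).
e^(−k₁τ) = e^(−0.101×8.00) = e^(−0.8080) = 0.4457; e^(−k₂τ) = e^(−4.240) = 0.01441.
C_D = 0.101×0.787/(0.530−0.101) × (0.4457−0.01441) = 0.1853×0.4313 = 0.07992 kmol/m³.
C_A = C_{A0}e^(−k₁τ) = 0.3508 kmol/m³, so C_U = C_{A0}−C_A−C_D = 0.3563 kmol/m³; C_D/C_U = 0.224.

0.224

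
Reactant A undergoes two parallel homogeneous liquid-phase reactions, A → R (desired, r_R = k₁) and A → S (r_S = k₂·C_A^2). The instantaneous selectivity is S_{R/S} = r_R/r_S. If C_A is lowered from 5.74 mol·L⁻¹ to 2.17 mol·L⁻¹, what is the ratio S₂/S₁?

7.00

S_{R/S} = (k₁/k₂)·C_A^-2, so S₂/S₁ = (C_{A,2}/C_{A,1})^-2.
= (2.17/5.74)^(-2) = (0.3780)^(-2) = 7.00.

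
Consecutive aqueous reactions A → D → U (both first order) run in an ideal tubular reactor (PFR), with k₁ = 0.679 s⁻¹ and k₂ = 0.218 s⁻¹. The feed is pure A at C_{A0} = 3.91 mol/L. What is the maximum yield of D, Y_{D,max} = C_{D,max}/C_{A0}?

0.584

Evaluating C_D at τ_opt = ln(k₂/k₁)/(k₂−k₁) gives C_{D,max}/C_{A0} = (k₁/k₂)^[k₂/(k₂−k₁)].
= (0.679/0.218)^(0.218/(0.218−0.679)) = (3.115)^(-0.4729) = 0.5843.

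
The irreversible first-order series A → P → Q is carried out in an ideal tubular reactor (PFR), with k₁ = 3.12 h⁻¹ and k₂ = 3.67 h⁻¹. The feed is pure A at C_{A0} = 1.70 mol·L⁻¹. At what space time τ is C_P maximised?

The intermediate peaks when r₁ = r₂, i.e. k₁e^(−k₁τ) = k₂e^(−k₂τ), giving τ_opt = ln(k₂/k₁)/(k₂−k₁).
= ln(3.67/3.12)/(3.67−3.12) = ln(1.176)/0.5500 = 0.1624/0.5500 = 0.295 h.

0.295 h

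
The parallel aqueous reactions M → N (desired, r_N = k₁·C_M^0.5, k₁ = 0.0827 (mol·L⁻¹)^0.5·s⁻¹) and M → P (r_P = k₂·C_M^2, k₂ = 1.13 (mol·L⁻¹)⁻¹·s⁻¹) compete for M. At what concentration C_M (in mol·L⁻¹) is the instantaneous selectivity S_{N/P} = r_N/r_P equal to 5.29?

S_{N/P} = (k₁/k₂)·C_M^-1.5 ⇒ C_M = (S·k₂/k₁)^(1/(-1.5)).
= (5.29×1.13/0.0827)^(-0.6667) = (72.28)^(-0.6667) = 0.0576 mol·L⁻¹.

0.0576 mol·L⁻¹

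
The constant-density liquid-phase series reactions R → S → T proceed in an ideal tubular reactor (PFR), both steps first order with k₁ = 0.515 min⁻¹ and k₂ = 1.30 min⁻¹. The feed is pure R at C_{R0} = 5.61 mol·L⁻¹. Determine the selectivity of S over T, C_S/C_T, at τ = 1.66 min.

The intermediate concentration in a first-order A→B→C sequence is C_S = k₁C_{R0}(e^(−k₁τ) − e^(−k₂τ))/(k₂−k₁).
e^(−k₁τ) = e^(−0.515×1.66) = e^(−0.8549) = 0.4253; e^(−k₂τ) = e^(−2.158) = 0.1156.
C_S = 0.515×5.61/(1.30−0.515) × (0.4253−0.1156) = 3.680×0.3098 = 1.140 mol·L⁻¹.
C_R = C_{R0}e^(−k₁τ) = 2.386 mol·L⁻¹, so C_T = C_{R0}−C_R−C_S = 2.084 mol·L⁻¹; C_S/C_T = 0.547.

0.547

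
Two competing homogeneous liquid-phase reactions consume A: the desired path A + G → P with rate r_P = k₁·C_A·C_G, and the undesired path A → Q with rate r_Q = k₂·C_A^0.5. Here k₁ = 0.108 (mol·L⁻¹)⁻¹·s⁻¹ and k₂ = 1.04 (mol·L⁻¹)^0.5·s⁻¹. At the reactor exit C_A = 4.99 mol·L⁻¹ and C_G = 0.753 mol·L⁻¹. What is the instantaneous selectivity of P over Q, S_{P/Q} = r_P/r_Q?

S_{P/Q} = r_P/r_Q = (k₁·C_A·C_G)/(k₂·C_A^0.5) = (k₁/k₂)·C_A^0.5·C_G.
= (0.108×4.990×0.7530) / (1.04×4.990^0.5) = 0.4058/2.323 = 0.175.
Since the desired path is higher order in A, keeping C_A high (PFR or concentrated feed) favours P.

0.175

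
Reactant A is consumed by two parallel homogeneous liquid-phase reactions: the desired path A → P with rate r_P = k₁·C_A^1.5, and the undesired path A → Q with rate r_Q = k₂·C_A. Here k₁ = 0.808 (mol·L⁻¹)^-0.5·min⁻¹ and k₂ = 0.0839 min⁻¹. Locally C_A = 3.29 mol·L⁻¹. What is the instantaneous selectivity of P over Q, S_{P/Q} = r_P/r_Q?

17.5

S_{P/Q} = r_P/r_Q = (k₁·C_A^1.5)/(k₂·C_A) = (k₁/k₂)·C_A^0.5.
= (0.808×3.290^1.5) / (0.0839×3.290) = 4.822/0.2760 = 17.5.
Since the desired path is higher order in A, keeping C_A high (PFR or concentrated feed) favours P.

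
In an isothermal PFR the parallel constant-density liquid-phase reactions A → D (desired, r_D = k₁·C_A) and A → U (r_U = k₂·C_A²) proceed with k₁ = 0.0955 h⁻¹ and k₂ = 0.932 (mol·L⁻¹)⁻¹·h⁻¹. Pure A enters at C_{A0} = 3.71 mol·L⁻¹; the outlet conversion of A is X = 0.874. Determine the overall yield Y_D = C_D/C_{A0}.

0.0525

C_A = C_{A0}(1−X) = 0.4675 mol·L⁻¹.
Along a PFR/batch, dC_D/dC_A = −r_D/(r_D+r_U) = −k₁/(k₁+k₂·C_A).
Integrating from C_{A0} to C_A: C_D = (0.0955/0.932)·ln[(0.0955+0.932·3.71)/(0.0955+0.932·0.467)] = 0.1025·ln(3.553/0.5312) = 0.1947 mol·L⁻¹.
Y_D = C_D/C_{A0} = 0.1947/3.71 = 0.0525.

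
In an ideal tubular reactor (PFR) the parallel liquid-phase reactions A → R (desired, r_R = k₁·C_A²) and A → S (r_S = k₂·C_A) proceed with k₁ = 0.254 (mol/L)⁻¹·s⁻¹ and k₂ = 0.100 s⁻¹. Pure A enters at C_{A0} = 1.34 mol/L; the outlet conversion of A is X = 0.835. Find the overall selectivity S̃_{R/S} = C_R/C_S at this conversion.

1.74

C_A = C_{A0}(1−X) = 0.2211 mol/L.
Along a PFR/batch, dC_S/dC_A = −r_S/(r_R+r_S) = −k₂/(k₂+k₁·C_A).
Integrating from C_{A0} to C_A: C_S = (0.100/0.254)·ln[(0.100+0.254·1.34)/(0.100+0.254·0.221)] = 0.3937·ln(0.4404/0.1562) = 0.4082 mol/L.
Then C_R = (C_{A0}−C_A) − C_S = 1.119 − 0.4082 = 0.7107 mol/L.
S̃_{R/S} = C_R/C_S = 0.7107/0.4082 = 1.74.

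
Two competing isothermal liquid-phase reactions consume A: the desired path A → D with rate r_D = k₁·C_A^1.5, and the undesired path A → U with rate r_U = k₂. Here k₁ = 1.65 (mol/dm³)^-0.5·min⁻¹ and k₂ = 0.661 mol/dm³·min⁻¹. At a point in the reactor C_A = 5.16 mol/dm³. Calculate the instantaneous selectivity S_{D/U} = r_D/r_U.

S_{D/U} = r_D/r_U = (k₁·C_A^1.5)/(k₂) = (k₁/k₂)·C_A^1.5.
= (1.65×5.160^1.5) / (0.661) = 19.34/0.6610 = 29.3.
Since the desired path is higher order in A, keeping C_A high (PFR or concentrated feed) favours D.

29.3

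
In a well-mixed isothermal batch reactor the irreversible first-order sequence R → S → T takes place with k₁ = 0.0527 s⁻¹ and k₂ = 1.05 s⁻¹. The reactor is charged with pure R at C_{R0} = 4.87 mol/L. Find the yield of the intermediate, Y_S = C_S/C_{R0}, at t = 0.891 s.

0.0297

For first-order series with pure R initially, C_S(t) = k₁C_{R0}/(k₂−k₁)·(e^(−k₁t) − e^(−k₂t)).
e^(−k₁t) = e^(−0.0527×0.891) = e^(−0.04696) = 0.9541; e^(−k₂t) = e^(−0.9356) = 0.3924.
C_S = 0.0527×4.87/(1.05−0.0527) × (0.9541−0.3924) = 0.2573×0.5618 = 0.1446 mol/L.
Y_S = C_S/C_{R0} = 0.1446/4.87 = 0.0297.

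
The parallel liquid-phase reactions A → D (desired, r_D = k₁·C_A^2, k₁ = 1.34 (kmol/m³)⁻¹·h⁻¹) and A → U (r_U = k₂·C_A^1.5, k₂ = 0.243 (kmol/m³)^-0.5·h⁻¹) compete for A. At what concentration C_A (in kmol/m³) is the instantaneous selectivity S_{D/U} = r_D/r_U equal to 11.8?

4.58 kmol/m³

S_{D/U} = (k₁/k₂)·C_A^0.5 ⇒ C_A = (S·k₂/k₁)^(2).
= (11.8×0.243/1.34)^(2) = (2.140)^(2) = 4.58 kmol/m³.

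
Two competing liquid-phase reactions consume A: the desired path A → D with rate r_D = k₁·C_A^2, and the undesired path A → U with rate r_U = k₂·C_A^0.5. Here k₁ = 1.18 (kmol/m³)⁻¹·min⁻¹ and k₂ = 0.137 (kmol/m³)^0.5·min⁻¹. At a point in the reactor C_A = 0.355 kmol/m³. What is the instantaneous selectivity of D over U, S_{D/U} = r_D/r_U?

S_{D/U} = r_D/r_U = (k₁·C_A^2)/(k₂·C_A^0.5) = (k₁/k₂)·C_A^1.5.
= (1.18×0.3550^2) / (0.137×0.3550^0.5) = 0.1487/0.08163 = 1.82.

1.82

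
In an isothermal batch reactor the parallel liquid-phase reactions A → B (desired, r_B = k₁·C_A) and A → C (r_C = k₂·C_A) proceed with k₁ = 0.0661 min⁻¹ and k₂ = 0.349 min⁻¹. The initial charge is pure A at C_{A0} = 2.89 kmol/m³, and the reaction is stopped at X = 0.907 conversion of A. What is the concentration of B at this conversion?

0.417 kmol/m³

C_A = C_{A0}(1−X) = 0.2688 kmol/m³.
Both paths are first order in A, so the instantaneous fraction to B is constant: dC_B/d(−C_A) = k₁/(k₁+k₂) = 0.1592.
C_B = 0.1592·(C_{A0}−C_A) = 0.1592×2.621 = 0.417 kmol/m³.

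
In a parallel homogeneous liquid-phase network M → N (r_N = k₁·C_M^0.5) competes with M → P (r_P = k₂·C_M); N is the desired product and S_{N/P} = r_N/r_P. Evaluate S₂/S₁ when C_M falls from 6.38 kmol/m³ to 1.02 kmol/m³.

2.50

S_{N/P} = (k₁/k₂)·C_M^-0.5, so S₂/S₁ = (C_{M,2}/C_{M,1})^-0.5.
= (1.02/6.38)^(-0.5) = (0.1599)^(-0.5) = 2.50.
Selectivity toward N rises as C_M falls — low-concentration operation is favoured.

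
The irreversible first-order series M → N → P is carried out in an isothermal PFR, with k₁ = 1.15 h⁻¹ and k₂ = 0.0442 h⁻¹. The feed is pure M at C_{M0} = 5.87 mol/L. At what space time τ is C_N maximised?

2.95 h

Setting dC_N/dτ = 0 gives τ_opt = ln(k₂/k₁)/(k₂−k₁).
= ln(0.0442/1.15)/(0.0442−1.15) = ln(0.03843)/-1.106 = -3.259/-1.106 = 2.95 h.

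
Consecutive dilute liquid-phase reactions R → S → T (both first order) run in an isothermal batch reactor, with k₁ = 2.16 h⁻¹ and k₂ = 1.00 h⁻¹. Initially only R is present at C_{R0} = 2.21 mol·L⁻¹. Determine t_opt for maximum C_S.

0.664 h

For first-order series the maximum of C_S occurs at t_opt = ln(k₂/k₁)/(k₂−k₁).
= ln(1.00/2.16)/(1.00−2.16) = ln(0.4630)/-1.160 = -0.7701/-1.160 = 0.664 h.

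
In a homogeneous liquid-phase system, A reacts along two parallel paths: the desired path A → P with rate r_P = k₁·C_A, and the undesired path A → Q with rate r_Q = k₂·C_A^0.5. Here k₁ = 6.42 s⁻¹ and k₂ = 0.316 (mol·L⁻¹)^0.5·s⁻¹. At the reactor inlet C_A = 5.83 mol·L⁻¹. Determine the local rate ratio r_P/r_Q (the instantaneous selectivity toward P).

S_{P/Q} = r_P/r_Q = (k₁·C_A)/(k₂·C_A^0.5) = (k₁/k₂)·C_A^0.5.
= (6.42×5.830) / (0.316×5.830^0.5) = 37.43/0.7630 = 49.1.
Since the desired path is higher order in A, keeping C_A high (PFR or concentrated feed) favours P.

49.1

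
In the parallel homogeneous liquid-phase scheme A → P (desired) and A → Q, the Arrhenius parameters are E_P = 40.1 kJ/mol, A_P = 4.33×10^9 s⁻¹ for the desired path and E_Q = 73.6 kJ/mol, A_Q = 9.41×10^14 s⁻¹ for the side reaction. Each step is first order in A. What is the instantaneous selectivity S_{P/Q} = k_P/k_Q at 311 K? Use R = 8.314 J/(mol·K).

With equal orders, S_{P/Q} = k_P/k_Q = (A_P/A_Q)·exp[(E_Q−E_P)/(RT)].
(E_Q−E_P)/(RT) = (73.6−40.1)×10³/(8.314×311) = 33500/2586 = 12.96.
k_P/k_Q = (4.33×10^9/9.41×10^14)·exp(12.96) = 4.601×10^-6 × 4.234×10^5 = 1.95.
Since E_P < E_Q, lowering the temperature improves selectivity toward P.

1.95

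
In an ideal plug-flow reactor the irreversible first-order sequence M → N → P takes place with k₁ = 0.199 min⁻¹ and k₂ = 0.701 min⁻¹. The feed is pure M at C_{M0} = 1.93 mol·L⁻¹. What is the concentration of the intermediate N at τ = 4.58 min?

Solving the coupled first-order balances gives C_N(τ) = [k₁/(k₂−k₁)]·C_{M0}·(e^(−k₁τ) − e^(−k₂τ)).
e^(−k₁τ) = e^(−0.199×4.58) = e^(−0.9114) = 0.4020; e^(−k₂τ) = e^(−3.211) = 0.04033.
C_N = 0.199×1.93/(0.701−0.199) × (0.4020−0.04033) = 0.7651×0.3616 = 0.2767 mol·L⁻¹.

0.277 mol·L⁻¹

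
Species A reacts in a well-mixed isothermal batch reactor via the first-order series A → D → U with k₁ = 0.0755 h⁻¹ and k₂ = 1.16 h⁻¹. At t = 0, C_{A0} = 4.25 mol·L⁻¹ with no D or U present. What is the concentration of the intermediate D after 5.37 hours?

0.197 mol·L⁻¹

The intermediate concentration in a first-order A→B→C sequence is C_D = k₁C_{A0}(e^(−k₁t) − e^(−k₂t))/(k₂−k₁).
e^(−k₁t) = e^(−0.0755×5.37) = e^(−0.4054) = 0.6667; e^(−k₂t) = e^(−6.229) = 0.001971.
C_D = 0.0755×4.25/(1.16−0.0755) × (0.6667−0.001971) = 0.2959×0.6647 = 0.1967 mol·L⁻¹.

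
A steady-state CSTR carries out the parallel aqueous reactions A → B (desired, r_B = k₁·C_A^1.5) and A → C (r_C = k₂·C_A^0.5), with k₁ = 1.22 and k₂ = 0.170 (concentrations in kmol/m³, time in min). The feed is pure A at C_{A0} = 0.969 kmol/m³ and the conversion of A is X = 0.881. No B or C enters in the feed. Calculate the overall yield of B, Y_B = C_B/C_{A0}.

0.399

Exit C_A = C_{A0}(1−X) = 0.969×0.119 = 0.1153 kmol/m³.
Rates in a CSTR are evaluated at the outlet concentration: r_B = 1.22×0.1153^1.5 = 0.04777, r_C = 0.170×0.1153^0.5 = 0.05773.
Fraction of consumed A going to B: r_B/(r_B+r_C) = 0.4528.
C_B = 0.4528·C_{A0}·X = 0.4528×0.969×0.881 = 0.387 kmol/m³; Y_B = C_B/C_{A0} = 0.399.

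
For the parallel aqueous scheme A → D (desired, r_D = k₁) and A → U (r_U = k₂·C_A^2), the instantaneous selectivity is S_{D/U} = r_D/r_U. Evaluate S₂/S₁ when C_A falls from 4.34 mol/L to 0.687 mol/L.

S_{D/U} = (k₁/k₂)·C_A^-2, so S₂/S₁ = (C_{A,2}/C_{A,1})^-2.
= (0.687/4.34)^(-2) = (0.1583)^(-2) = 39.9.

39.9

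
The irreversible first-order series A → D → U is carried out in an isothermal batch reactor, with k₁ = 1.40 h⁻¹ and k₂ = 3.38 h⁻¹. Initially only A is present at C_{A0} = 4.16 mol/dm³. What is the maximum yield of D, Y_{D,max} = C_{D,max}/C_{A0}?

0.222

For a first-order series the maximum intermediate yield is C_{D,max}/C_{A0} = (k₁/k₂)^[k₂/(k₂−k₁)].
= (1.40/3.38)^(3.38/(3.38−1.40)) = (0.4142)^(1.707) = 0.2221.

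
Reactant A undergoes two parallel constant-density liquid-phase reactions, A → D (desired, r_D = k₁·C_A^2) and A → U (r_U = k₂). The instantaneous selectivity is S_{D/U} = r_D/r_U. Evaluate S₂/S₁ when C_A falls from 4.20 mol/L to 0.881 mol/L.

S_{D/U} = (k₁/k₂)·C_A^2, so S₂/S₁ = (C_{A,2}/C_{A,1})^2.
= (0.881/4.20)^2 = (0.2098)^2 = 0.0440.

0.0440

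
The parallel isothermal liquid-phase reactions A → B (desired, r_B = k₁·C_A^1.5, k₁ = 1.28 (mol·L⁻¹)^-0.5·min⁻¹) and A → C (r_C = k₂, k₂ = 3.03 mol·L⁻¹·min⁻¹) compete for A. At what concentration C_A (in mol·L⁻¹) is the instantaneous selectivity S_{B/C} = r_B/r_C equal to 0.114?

0.418 mol·L⁻¹

S_{B/C} = (k₁/k₂)·C_A^1.5 ⇒ C_A = (S·k₂/k₁)^(1/1.5).
= (0.114×3.03/1.28)^(0.6667) = (0.2699)^(0.6667) = 0.418 mol·L⁻¹.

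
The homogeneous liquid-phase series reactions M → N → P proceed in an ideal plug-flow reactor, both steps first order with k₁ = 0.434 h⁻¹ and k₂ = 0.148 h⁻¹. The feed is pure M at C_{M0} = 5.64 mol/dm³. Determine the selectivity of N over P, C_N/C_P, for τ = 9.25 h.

For first-order series with pure M initially, C_N(τ) = k₁C_{M0}/(k₂−k₁)·(e^(−k₁τ) − e^(−k₂τ)).
e^(−k₁τ) = e^(−0.434×9.25) = e^(−4.014) = 0.01805; e^(−k₂τ) = e^(−1.369) = 0.2544.
C_N = 0.434×5.64/(0.148−0.434) × (0.01805−0.2544) = (-8.559)×(-0.2363) = 2.022 mol/dm³.
C_M = C_{M0}e^(−k₁τ) = 0.1018 mol/dm³, so C_P = C_{M0}−C_M−C_N = 3.516 mol/dm³; C_N/C_P = 0.575.

0.575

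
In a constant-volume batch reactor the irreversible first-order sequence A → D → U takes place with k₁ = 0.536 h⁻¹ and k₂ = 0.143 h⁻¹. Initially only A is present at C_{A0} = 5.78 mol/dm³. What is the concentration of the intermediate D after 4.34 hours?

For first-order series with pure A initially, C_D(t) = k₁C_{A0}/(k₂−k₁)·(e^(−k₁t) − e^(−k₂t)).
e^(−k₁t) = e^(−0.536×4.34) = e^(−2.326) = 0.09766; e^(−k₂t) = e^(−0.6206) = 0.5376.
C_D = 0.536×5.78/(0.143−0.536) × (0.09766−0.5376) = (-7.883)×(-0.4399) = 3.468 mol/dm³.

3.47 mol/dm³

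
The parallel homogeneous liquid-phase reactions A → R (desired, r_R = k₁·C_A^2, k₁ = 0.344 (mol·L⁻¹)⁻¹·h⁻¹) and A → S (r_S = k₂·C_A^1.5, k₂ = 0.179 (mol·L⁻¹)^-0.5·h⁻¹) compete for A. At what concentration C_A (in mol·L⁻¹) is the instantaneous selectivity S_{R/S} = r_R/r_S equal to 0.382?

S_{R/S} = (k₁/k₂)·C_A^0.5 ⇒ C_A = (S·k₂/k₁)^(2).
= (0.382×0.179/0.344)^(2) = (0.1988)^(2) = 0.0395 mol·L⁻¹.

0.0395 mol·L⁻¹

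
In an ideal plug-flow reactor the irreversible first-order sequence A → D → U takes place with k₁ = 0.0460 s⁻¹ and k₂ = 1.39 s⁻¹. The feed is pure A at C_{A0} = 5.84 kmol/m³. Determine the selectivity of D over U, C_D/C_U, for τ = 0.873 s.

Solving the coupled first-order balances gives C_D(τ) = [k₁/(k₂−k₁)]·C_{A0}·(e^(−k₁τ) − e^(−k₂τ)).
e^(−k₁τ) = e^(−0.0460×0.873) = e^(−0.04016) = 0.9606; e^(−k₂τ) = e^(−1.213) = 0.2972.
C_D = 0.0460×5.84/(1.39−0.0460) × (0.9606−0.2972) = 0.1999×0.6635 = 0.1326 kmol/m³.
C_A = C_{A0}e^(−k₁τ) = 5.610 kmol/m³, so C_U = C_{A0}−C_A−C_D = 0.09726 kmol/m³; C_D/C_U = 1.36.

1.36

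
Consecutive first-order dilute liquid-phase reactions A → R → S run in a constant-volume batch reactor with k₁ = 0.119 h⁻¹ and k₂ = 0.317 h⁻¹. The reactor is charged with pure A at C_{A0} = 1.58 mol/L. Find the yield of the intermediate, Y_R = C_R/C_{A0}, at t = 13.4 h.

0.113

For first-order series with pure A initially, C_R(t) = k₁C_{A0}/(k₂−k₁)·(e^(−k₁t) − e^(−k₂t)).
e^(−k₁t) = e^(−0.119×13.4) = e^(−1.595) = 0.2030; e^(−k₂t) = e^(−4.248) = 0.01430.
C_R = 0.119×1.58/(0.317−0.119) × (0.2030−0.01430) = 0.9496×0.1887 = 0.1792 mol/L.
Y_R = C_R/C_{A0} = 0.1792/1.58 = 0.113.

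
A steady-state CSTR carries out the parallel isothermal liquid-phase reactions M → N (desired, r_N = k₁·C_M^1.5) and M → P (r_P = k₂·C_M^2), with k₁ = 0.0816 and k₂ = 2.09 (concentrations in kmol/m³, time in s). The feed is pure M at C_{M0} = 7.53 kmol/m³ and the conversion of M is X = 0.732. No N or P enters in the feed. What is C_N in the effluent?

Exit C_M = C_{M0}(1−X) = 7.53×0.268 = 2.018 kmol/m³.
Rates in a CSTR are evaluated at the outlet concentration: r_N = 0.0816×2.018^1.5 = 0.2339, r_P = 2.09×2.018^2 = 8.511.
Fraction of consumed M going to N: r_N/(r_N+r_P) = 0.02675.
C_N = 0.02675·C_{M0}·X = 0.02675×7.53×0.732 = 0.147 kmol/m³.

0.147 kmol/m³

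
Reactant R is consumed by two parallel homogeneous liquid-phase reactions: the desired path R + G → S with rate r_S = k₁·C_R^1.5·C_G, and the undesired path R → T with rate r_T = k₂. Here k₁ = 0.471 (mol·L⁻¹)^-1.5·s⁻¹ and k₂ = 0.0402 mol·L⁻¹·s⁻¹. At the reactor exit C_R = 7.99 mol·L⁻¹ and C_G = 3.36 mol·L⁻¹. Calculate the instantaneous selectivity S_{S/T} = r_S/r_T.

S_{S/T} = r_S/r_T = (k₁·C_R^1.5·C_G)/(k₂) = (k₁/k₂)·C_R^1.5·C_G.
= (0.471×7.990^1.5×3.360) / (0.0402) = 35.74/0.04020 = 889.

889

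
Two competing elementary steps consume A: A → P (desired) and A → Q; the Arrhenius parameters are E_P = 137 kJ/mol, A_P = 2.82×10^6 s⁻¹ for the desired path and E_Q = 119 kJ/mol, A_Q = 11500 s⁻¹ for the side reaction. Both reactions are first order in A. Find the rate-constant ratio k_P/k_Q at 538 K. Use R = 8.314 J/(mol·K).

Since both paths have the same order in A, the concentration cancels and S_{P/Q} = k_P/k_Q = (A_P/A_Q)·exp[(E_Q−E_P)/(RT)].
(E_Q−E_P)/(RT) = (119−137)×10³/(8.314×538) = -18000/4473 = -4.024.
k_P/k_Q = (2.82×10^6/11500)·exp(-4.024) = 245.2 × 0.01788 = 4.38.

4.38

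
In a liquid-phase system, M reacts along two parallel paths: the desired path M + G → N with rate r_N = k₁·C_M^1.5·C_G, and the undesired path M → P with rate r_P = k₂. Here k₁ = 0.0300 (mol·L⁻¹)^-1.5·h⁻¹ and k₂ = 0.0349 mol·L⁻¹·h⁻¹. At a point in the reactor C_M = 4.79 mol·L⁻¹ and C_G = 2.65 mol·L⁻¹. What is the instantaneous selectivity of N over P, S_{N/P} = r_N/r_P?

23.9

S_{N/P} = r_N/r_P = (k₁·C_M^1.5·C_G)/(k₂) = (k₁/k₂)·C_M^1.5·C_G.
= (0.0300×4.790^1.5×2.650) / (0.0349) = 0.8334/0.03490 = 23.9.
Since the desired path is higher order in M, keeping C_M high (PFR or concentrated feed) favours N.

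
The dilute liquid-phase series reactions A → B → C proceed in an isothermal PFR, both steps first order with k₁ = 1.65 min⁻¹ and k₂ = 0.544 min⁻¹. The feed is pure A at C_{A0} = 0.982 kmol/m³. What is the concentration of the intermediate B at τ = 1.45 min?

The intermediate concentration in a first-order A→B→C sequence is C_B = k₁C_{A0}(e^(−k₁τ) − e^(−k₂τ))/(k₂−k₁).
e^(−k₁τ) = e^(−1.65×1.45) = e^(−2.392) = 0.09140; e^(−k₂τ) = e^(−0.7888) = 0.4544.
C_B = 1.65×0.982/(0.544−1.65) × (0.09140−0.4544) = (-1.465)×(-0.3630) = 0.5318 kmol/m³.

0.532 kmol/m³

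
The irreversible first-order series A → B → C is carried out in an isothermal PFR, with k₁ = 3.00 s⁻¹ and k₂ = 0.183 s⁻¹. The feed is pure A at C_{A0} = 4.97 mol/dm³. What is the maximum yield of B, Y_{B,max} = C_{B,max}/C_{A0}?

0.834

For a first-order series the maximum intermediate yield is C_{B,max}/C_{A0} = (k₁/k₂)^[k₂/(k₂−k₁)].
= (3.00/0.183)^(0.183/(0.183−3.00)) = (16.39)^(-0.06496) = 0.8339.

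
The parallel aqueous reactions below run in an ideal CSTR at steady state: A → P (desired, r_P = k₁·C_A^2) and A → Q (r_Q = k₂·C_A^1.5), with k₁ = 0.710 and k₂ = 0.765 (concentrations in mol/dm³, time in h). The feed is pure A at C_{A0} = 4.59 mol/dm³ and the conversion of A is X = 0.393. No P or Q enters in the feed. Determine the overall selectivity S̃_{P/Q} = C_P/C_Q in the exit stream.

1.55

Exit C_A = C_{A0}(1−X) = 4.59×0.607 = 2.786 mol/dm³.
Rates in a CSTR are evaluated at the outlet concentration: r_P = 0.710×2.786^2 = 5.511, r_Q = 0.765×2.786^1.5 = 3.558.
Overall selectivity = C_P/C_Q = r_Pτ/(r_Qτ) = r_P/r_Q = 1.55.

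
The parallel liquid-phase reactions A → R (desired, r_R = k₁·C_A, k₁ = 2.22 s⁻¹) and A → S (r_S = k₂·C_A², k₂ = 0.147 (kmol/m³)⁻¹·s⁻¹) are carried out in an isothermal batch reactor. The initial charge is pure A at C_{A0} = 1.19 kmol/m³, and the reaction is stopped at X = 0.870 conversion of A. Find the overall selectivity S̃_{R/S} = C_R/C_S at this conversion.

22.7

C_A = C_{A0}(1−X) = 0.1547 kmol/m³.
Along a PFR/batch, dC_R/dC_A = −r_R/(r_R+r_S) = −k₁/(k₁+k₂·C_A).
Integrating from C_{A0} to C_A: C_R = (2.22/0.147)·ln[(2.22+0.147·1.19)/(2.22+0.147·0.155)] = 15.10·ln(2.395/2.243) = 0.9915 kmol/m³.
C_S = (C_{A0}−C_A)−C_R = 0.04377 kmol/m³; S̃_{R/S} = 0.9915/0.04377 = 22.7.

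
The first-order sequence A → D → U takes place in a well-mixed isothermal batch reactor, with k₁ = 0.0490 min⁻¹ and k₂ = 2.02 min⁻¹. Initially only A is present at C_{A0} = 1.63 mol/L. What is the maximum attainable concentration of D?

Evaluating C_D at t_opt = ln(k₂/k₁)/(k₂−k₁) gives C_{D,max}/C_{A0} = (k₁/k₂)^[k₂/(k₂−k₁)].
= (0.0490/2.02)^(2.02/(2.02−0.0490)) = (0.02426)^(1.025) = 0.02212.
C_{D,max} = 0.02212×1.63 = 0.0360 mol/L.

0.0360 mol/L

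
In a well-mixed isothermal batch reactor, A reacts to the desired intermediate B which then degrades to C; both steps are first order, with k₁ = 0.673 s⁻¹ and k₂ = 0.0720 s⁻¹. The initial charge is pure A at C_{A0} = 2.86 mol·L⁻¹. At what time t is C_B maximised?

3.72 s

The intermediate peaks when r₁ = r₂, i.e. k₁e^(−k₁t) = k₂e^(−k₂t), giving t_opt = ln(k₂/k₁)/(k₂−k₁).
= ln(0.0720/0.673)/(0.0720−0.673) = ln(0.1070)/-0.6010 = -2.235/-0.6010 = 3.72 s.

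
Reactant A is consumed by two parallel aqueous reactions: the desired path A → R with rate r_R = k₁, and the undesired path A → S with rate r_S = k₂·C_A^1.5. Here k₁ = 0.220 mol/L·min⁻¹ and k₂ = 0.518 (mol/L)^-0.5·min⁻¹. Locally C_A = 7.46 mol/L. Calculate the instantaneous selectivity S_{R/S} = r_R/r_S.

0.0208

S_{R/S} = r_R/r_S = (k₁)/(k₂·C_A^1.5) = (k₁/k₂)·C_A^-1.5.
= (0.220) / (0.518×7.460^1.5) = 0.2200/10.55 = 0.0208.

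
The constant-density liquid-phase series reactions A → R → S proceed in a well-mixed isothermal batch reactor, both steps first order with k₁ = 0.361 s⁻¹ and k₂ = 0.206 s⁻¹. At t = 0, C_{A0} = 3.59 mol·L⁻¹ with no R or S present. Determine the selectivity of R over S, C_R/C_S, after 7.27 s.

For first-order series with pure A initially, C_R(t) = k₁C_{A0}/(k₂−k₁)·(e^(−k₁t) − e^(−k₂t)).
e^(−k₁t) = e^(−0.361×7.27) = e^(−2.624) = 0.07248; e^(−k₂t) = e^(−1.498) = 0.2237.
C_R = 0.361×3.59/(0.206−0.361) × (0.07248−0.2237) = (-8.361)×(-0.1512) = 1.264 mol·L⁻¹.
C_A = C_{A0}e^(−k₁t) = 0.2602 mol·L⁻¹, so C_S = C_{A0}−C_A−C_R = 2.066 mol·L⁻¹; C_R/C_S = 0.612.

0.612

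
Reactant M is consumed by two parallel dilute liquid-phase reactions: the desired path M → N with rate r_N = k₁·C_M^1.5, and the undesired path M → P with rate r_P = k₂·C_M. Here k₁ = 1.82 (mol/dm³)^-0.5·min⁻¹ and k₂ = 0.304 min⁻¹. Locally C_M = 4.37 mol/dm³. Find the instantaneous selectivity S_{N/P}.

S_{N/P} = r_N/r_P = (k₁·C_M^1.5)/(k₂·C_M) = (k₁/k₂)·C_M^0.5.
= (1.82×4.370^1.5) / (0.304×4.370) = 16.63/1.328 = 12.5.
Since the desired path is higher order in M, keeping C_M high (PFR or concentrated feed) favours N.

12.5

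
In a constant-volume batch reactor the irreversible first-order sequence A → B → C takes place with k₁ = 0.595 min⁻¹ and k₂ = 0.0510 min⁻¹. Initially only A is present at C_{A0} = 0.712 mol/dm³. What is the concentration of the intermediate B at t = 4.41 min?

The intermediate concentration in a first-order A→B→C sequence is C_B = k₁C_{A0}(e^(−k₁t) − e^(−k₂t))/(k₂−k₁).
e^(−k₁t) = e^(−0.595×4.41) = e^(−2.624) = 0.07252; e^(−k₂t) = e^(−0.2249) = 0.7986.
C_B = 0.595×0.712/(0.0510−0.595) × (0.07252−0.7986) = (-0.7788)×(-0.7261) = 0.5654 mol/dm³.

0.565 mol/dm³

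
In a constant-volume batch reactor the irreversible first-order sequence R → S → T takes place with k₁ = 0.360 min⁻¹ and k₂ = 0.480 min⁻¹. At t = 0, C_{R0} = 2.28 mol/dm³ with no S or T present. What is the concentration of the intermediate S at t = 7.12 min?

0.303 mol/dm³

Solving the coupled first-order balances gives C_S(t) = [k₁/(k₂−k₁)]·C_{R0}·(e^(−k₁t) − e^(−k₂t)).
e^(−k₁t) = e^(−0.360×7.12) = e^(−2.563) = 0.07706; e^(−k₂t) = e^(−3.418) = 0.03279.
C_S = 0.360×2.28/(0.480−0.360) × (0.07706−0.03279) = 6.840×0.04427 = 0.3028 mol/dm³.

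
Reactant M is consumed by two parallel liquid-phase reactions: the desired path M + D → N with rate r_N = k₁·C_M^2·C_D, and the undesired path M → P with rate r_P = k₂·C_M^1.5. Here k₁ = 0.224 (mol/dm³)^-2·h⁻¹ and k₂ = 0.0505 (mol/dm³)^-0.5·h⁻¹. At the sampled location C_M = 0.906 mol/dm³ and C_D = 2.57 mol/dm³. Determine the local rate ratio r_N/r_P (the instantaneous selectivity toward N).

S_{N/P} = r_N/r_P = (k₁·C_M^2·C_D)/(k₂·C_M^1.5) = (k₁/k₂)·C_M^0.5·C_D.
= (0.224×0.9060^2×2.570) / (0.0505×0.9060^1.5) = 0.4725/0.04355 = 10.9.
Since the desired path is higher order in M, keeping C_M high (PFR or concentrated feed) favours N.

10.9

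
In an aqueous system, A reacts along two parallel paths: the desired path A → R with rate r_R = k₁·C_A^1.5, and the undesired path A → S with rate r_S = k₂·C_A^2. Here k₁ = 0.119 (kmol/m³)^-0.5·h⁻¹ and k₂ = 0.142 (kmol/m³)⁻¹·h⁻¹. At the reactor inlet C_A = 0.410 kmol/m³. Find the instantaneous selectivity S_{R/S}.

1.31

S_{R/S} = r_R/r_S = (k₁·C_A^1.5)/(k₂·C_A^2) = (k₁/k₂)·C_A^-0.5.
= (0.119×0.4100^1.5) / (0.142×0.4100^2) = 0.03124/0.02387 = 1.31.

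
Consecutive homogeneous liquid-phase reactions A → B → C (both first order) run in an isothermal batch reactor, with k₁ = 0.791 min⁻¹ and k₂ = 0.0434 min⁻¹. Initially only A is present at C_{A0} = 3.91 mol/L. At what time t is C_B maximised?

3.88 min

Setting dC_B/dt = 0 gives t_opt = ln(k₂/k₁)/(k₂−k₁).
= ln(0.0434/0.791)/(0.0434−0.791) = ln(0.05487)/-0.7476 = -2.903/-0.7476 = 3.88 min.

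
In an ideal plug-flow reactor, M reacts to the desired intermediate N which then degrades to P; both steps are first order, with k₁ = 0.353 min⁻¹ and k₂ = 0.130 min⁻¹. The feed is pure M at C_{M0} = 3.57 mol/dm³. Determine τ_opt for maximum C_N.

4.48 min

The intermediate peaks when r₁ = r₂, i.e. k₁e^(−k₁τ) = k₂e^(−k₂τ), giving τ_opt = ln(k₂/k₁)/(k₂−k₁).
= ln(0.130/0.353)/(0.130−0.353) = ln(0.3683)/-0.2230 = -0.9989/-0.2230 = 4.48 min.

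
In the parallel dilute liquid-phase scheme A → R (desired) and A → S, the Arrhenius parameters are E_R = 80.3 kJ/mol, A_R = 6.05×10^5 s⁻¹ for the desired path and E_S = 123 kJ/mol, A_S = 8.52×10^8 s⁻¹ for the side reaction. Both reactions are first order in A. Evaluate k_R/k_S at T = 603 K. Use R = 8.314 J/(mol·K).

With equal orders, S_{R/S} = k_R/k_S = (A_R/A_S)·exp[(E_S−E_R)/(RT)].
(E_S−E_R)/(RT) = (123−80.3)×10³/(8.314×603) = 42700/5013 = 8.517.
k_R/k_S = (6.05×10^5/8.52×10^8)·exp(8.517) = 7.101×10^-4 × 5000 = 3.55.
Since E_R < E_S, lowering the temperature improves selectivity toward R.

3.55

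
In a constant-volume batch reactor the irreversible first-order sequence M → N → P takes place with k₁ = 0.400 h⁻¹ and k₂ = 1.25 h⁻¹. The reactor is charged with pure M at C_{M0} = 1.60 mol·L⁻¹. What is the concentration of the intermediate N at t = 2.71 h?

The intermediate concentration in a first-order A→B→C sequence is C_N = k₁C_{M0}(e^(−k₁t) − e^(−k₂t))/(k₂−k₁).
e^(−k₁t) = e^(−0.400×2.71) = e^(−1.084) = 0.3382; e^(−k₂t) = e^(−3.388) = 0.03379.
C_N = 0.400×1.60/(1.25−0.400) × (0.3382−0.03379) = 0.7529×0.3044 = 0.2292 mol·L⁻¹.

0.229 mol·L⁻¹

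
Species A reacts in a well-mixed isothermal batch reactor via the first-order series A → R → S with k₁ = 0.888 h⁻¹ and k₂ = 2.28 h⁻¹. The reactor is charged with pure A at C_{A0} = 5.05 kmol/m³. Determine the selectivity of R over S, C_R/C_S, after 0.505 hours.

Solving the coupled first-order balances gives C_R(t) = [k₁/(k₂−k₁)]·C_{A0}·(e^(−k₁t) − e^(−k₂t)).
e^(−k₁t) = e^(−0.888×0.505) = e^(−0.4484) = 0.6386; e^(−k₂t) = e^(−1.151) = 0.3162.
C_R = 0.888×5.05/(2.28−0.888) × (0.6386−0.3162) = 3.222×0.3224 = 1.039 kmol/m³.
C_A = C_{A0}e^(−k₁t) = 3.225 kmol/m³, so C_S = C_{A0}−C_A−C_R = 0.7862 kmol/m³; C_R/C_S = 1.32.

1.32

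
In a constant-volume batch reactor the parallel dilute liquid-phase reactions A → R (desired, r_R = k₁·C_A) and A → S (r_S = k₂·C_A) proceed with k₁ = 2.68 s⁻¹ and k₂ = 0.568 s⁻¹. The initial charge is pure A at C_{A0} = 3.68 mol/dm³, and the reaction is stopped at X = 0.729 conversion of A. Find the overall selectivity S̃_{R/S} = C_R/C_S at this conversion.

4.72

C_A = C_{A0}(1−X) = 0.9973 mol/dm³.
Both paths are first order in A, so the instantaneous fraction to R is constant: dC_R/d(−C_A) = k₁/(k₁+k₂) = 0.8251.
C_R = 0.8251·(C_{A0}−C_A) = 0.8251×2.683 = 2.21 mol/dm³.
C_S = (C_{A0}−C_A)−C_R = 0.4691 mol/dm³; S̃_{R/S} = 2.214/0.4691 = 4.72.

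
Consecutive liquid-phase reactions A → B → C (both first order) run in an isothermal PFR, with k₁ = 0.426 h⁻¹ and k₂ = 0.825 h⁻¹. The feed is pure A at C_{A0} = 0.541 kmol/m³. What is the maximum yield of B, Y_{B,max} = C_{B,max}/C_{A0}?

Evaluating C_B at τ_opt = ln(k₂/k₁)/(k₂−k₁) gives C_{B,max}/C_{A0} = (k₁/k₂)^[k₂/(k₂−k₁)].
= (0.426/0.825)^(0.825/(0.825−0.426)) = (0.5164)^(2.068) = 0.2550.

0.255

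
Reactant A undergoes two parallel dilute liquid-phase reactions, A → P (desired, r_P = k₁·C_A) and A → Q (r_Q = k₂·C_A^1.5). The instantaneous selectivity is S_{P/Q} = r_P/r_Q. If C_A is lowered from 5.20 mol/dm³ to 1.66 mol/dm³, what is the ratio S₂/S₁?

1.77

S_{P/Q} = (k₁/k₂)·C_A^-0.5, so S₂/S₁ = (C_{A,2}/C_{A,1})^-0.5.
= (1.66/5.20)^(-0.5) = (0.3192)^(-0.5) = 1.77.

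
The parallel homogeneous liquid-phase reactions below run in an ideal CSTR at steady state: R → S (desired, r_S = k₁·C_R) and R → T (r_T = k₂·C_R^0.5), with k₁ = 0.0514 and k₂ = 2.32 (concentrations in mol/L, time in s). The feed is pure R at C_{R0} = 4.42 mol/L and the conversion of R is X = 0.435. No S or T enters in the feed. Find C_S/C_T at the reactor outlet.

0.0350

Exit C_R = C_{R0}(1−X) = 4.42×0.565 = 2.497 mol/L.
In a CSTR the entire volume is at exit conditions, so r_S = 0.0514×2.497 = 0.1284 and r_T = 2.32×2.497^0.5 = 3.666.
Overall selectivity = C_S/C_T = r_Sτ/(r_Tτ) = r_S/r_T = 0.0350.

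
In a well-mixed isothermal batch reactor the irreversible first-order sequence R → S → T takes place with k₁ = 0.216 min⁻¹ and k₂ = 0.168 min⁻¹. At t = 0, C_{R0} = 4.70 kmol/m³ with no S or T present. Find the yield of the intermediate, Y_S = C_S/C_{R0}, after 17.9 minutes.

Solving the coupled first-order balances gives C_S(t) = [k₁/(k₂−k₁)]·C_{R0}·(e^(−k₁t) − e^(−k₂t)).
e^(−k₁t) = e^(−0.216×17.9) = e^(−3.866) = 0.02093; e^(−k₂t) = e^(−3.007) = 0.04943.
C_S = 0.216×4.70/(0.168−0.216) × (0.02093−0.04943) = (-21.15)×(-0.02850) = 0.6027 kmol/m³.
Y_S = C_S/C_{R0} = 0.6027/4.70 = 0.128.

0.128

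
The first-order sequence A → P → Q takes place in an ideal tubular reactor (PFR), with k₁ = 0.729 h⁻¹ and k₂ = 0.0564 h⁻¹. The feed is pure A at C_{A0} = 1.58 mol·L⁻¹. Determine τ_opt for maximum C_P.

3.80 h

For first-order series the maximum of C_P occurs at τ_opt = ln(k₂/k₁)/(k₂−k₁).
= ln(0.0564/0.729)/(0.0564−0.729) = ln(0.07737)/-0.6726 = -2.559/-0.6726 = 3.80 h.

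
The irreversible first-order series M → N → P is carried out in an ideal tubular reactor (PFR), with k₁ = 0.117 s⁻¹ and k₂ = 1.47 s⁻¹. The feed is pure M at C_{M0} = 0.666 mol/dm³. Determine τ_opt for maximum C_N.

1.87 s

The intermediate peaks when r₁ = r₂, i.e. k₁e^(−k₁τ) = k₂e^(−k₂τ), giving τ_opt = ln(k₂/k₁)/(k₂−k₁).
= ln(1.47/0.117)/(1.47−0.117) = ln(12.56)/1.353 = 2.531/1.353 = 1.87 s.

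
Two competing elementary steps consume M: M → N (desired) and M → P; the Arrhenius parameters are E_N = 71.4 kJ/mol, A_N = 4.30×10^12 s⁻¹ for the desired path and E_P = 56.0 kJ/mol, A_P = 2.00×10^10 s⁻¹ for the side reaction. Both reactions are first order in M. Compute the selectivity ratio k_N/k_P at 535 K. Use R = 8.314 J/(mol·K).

Since both paths have the same order in M, the concentration cancels and S_{N/P} = k_N/k_P = (A_N/A_P)·exp[(E_P−E_N)/(RT)].
(E_P−E_N)/(RT) = (56.0−71.4)×10³/(8.314×535) = -15400/4448 = -3.462.
k_N/k_P = (4.30×10^12/2.00×10^10)·exp(-3.462) = 215.0 × 0.03136 = 6.74.
Since E_N > E_P, raising the temperature improves selectivity toward N.

6.74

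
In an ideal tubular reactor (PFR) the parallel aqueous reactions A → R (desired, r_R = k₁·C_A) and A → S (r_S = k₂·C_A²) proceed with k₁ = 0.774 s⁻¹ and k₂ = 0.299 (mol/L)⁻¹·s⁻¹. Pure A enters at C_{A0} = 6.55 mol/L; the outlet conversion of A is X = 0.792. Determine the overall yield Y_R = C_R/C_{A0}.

0.331

C_A = C_{A0}(1−X) = 1.362 mol/L.
Along a PFR/batch, dC_R/dC_A = −r_R/(r_R+r_S) = −k₁/(k₁+k₂·C_A).
Integrating from C_{A0} to C_A: C_R = (0.774/0.299)·ln[(0.774+0.299·6.55)/(0.774+0.299·1.36)] = 2.589·ln(2.732/1.181) = 2.171 mol/L.
Y_R = C_R/C_{A0} = 2.171/6.55 = 0.331.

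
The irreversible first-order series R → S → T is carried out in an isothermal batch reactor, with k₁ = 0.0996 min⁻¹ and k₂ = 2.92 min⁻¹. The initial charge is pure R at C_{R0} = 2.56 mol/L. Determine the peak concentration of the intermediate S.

0.0775 mol/L

At the optimum, C_{S,max}/C_{R0} = (k₁/k₂)^[k₂/(k₂−k₁)].
= (0.0996/2.92)^(2.92/(2.92−0.0996)) = (0.03411)^(1.035) = 0.03027.
C_{S,max} = 0.03027×2.56 = 0.0775 mol/L.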